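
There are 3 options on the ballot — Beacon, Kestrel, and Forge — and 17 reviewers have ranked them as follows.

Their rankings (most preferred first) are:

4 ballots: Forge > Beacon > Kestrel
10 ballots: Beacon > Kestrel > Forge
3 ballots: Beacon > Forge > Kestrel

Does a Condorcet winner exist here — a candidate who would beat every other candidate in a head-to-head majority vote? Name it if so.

Beacon

Head-to-head results (17 voters total):
Beacon vs Kestrel: Beacon wins 17–0.
Beacon vs Forge: Beacon wins 13–4.
Kestrel vs Forge: Kestrel wins 10–7.
Beacon beats each rival — Kestrel (17–0), Forge (13–4) — so Beacon is the Condorcet winner.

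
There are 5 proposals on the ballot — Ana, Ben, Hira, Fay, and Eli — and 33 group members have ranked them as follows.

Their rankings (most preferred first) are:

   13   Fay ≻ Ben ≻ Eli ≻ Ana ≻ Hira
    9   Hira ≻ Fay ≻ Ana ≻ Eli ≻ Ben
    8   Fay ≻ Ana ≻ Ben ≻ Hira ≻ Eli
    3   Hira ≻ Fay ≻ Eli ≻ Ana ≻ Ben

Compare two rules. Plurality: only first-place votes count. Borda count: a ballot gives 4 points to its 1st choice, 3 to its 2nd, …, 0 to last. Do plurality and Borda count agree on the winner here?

Yes

Plurality first-place counts: Ana 0, Ben 0, Hira 12, Fay 21, Eli 0 → Fay.
Borda totals: Ana 58, Ben 55, Hira 56, Fay 120, Eli 41 → Fay.
The two rules agree on Fay.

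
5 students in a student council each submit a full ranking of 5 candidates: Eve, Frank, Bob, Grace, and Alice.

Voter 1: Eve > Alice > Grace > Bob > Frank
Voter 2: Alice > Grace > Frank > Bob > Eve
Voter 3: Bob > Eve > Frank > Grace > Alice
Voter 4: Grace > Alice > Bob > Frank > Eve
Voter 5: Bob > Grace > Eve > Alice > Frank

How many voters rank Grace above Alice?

Ballots ranking Grace above Alice: 3.
Ballots ranking Alice above Grace: 2.
So 3 of 5 voters prefer Grace to Alice.

3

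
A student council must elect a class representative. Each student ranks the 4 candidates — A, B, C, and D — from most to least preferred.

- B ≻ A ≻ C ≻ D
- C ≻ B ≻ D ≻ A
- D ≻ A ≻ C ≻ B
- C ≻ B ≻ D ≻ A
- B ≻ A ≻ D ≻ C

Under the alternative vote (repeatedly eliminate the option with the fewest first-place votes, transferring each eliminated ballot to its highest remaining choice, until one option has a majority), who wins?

Round 1: B 2, C 2, D 1, A 0. A has the fewest and is eliminated.
Round 2: B 2, C 2, D 1. D has the fewest and is eliminated.
Round 3: C 3, B 2. C has a majority.

C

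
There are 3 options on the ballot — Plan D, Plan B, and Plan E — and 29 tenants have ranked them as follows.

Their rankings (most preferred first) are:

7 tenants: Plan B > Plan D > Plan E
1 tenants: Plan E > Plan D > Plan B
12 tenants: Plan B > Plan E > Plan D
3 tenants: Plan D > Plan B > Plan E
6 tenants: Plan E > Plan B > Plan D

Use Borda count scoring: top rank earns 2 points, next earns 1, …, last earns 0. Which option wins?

Plan B

Borda scores:
  Plan D: 7·1 + 1 + 12·0 + 3·2 + 6·0 = 14
  Plan B: 7·2 + 0 + 12·2 + 3·1 + 6·1 = 47
  Plan E: 7·0 + 2 + 12·1 + 3·0 + 6·2 = 26
Plan B has the highest total.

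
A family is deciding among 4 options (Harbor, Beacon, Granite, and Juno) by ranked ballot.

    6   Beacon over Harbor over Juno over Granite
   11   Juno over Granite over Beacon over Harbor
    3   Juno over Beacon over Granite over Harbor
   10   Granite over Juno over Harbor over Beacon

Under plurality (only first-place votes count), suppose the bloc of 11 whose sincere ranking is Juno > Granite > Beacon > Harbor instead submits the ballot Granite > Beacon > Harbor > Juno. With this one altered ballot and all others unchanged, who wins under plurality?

First-place totals with the altered ballot: Harbor 0, Beacon 6, Granite 21, Juno 3.
The switch changes the winner from Juno to Granite.

Granite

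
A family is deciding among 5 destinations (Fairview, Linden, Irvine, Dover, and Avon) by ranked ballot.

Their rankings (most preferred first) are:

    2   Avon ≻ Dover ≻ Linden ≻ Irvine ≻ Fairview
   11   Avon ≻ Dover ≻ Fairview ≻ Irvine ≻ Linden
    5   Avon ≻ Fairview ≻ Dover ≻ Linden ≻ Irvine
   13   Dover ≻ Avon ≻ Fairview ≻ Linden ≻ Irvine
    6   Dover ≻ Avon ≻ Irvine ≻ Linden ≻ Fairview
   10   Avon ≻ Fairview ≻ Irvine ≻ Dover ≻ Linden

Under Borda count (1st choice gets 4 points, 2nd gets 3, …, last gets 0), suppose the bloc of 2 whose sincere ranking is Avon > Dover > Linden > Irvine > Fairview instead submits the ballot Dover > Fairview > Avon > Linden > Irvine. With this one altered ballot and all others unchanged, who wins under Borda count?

Avon

Borda totals with the altered ballot: Fairview 99, Linden 26, Irvine 43, Dover 137, Avon 165.
The winner is unchanged: still Avon.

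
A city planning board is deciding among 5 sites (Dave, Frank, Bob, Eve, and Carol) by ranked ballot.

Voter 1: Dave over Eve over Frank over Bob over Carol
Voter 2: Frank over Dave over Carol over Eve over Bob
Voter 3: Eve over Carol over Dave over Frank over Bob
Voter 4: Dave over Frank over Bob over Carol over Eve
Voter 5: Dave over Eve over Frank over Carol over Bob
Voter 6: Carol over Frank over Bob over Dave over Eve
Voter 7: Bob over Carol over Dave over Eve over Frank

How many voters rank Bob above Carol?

Ballots ranking Bob above Carol: 3.
Ballots ranking Carol above Bob: 4.
So 3 of 7 voters prefer Bob to Carol.

3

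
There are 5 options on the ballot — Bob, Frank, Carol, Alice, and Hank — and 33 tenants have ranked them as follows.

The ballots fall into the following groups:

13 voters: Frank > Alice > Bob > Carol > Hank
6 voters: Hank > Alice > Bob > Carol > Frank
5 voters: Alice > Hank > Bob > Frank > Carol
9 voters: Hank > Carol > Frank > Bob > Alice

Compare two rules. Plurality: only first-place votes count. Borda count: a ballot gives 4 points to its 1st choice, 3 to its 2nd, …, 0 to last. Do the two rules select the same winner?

No

Plurality first-place counts: Bob 0, Frank 13, Carol 0, Alice 5, Hank 15 → Hank.
Borda totals: Bob 57, Frank 75, Carol 46, Alice 77, Hank 75 → Alice.
The two rules disagree: plurality picks Hank, Borda picks Alice.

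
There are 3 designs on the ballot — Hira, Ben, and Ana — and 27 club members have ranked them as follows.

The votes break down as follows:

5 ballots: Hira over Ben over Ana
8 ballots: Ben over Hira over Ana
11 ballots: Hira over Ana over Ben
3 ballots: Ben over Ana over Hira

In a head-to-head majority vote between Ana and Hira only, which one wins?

Hira

Ballots ranking Ana above Hira: 3.
Ballots ranking Hira above Ana: 5+8+11 = 24.
Hira wins the head-to-head, 24–3.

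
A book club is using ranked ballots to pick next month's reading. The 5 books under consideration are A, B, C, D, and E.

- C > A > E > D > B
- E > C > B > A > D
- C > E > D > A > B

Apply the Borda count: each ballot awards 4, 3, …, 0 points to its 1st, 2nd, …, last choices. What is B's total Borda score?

2

Borda scores:
  A: 3 + 1 + 1 = 5
  B: 0 + 2 + 0 = 2
  C: 4 + 3 + 4 = 11
  D: 1 + 0 + 2 = 3
  E: 2 + 4 + 3 = 9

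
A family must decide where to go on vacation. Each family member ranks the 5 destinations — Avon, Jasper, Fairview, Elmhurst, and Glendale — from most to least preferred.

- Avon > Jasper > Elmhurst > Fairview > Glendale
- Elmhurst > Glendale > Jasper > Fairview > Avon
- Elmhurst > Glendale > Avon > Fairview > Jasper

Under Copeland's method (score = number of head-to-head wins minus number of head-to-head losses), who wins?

Pairwise results:
  Avon vs Jasper: Avon wins 2–1.
  Avon vs Fairview: Avon wins 2–1.
  Avon vs Elmhurst: Elmhurst wins 2–1.
  Avon vs Glendale: Glendale wins 2–1.
  Jasper vs Fairview: Jasper wins 2–1.
  Jasper vs Elmhurst: Elmhurst wins 2–1.
  Jasper vs Glendale: Glendale wins 2–1.
  Fairview vs Elmhurst: Elmhurst wins 3–0.
  Fairview vs Glendale: Glendale wins 2–1.
  Elmhurst vs Glendale: Elmhurst wins 3–0.
Copeland scores (wins − losses):
  Avon: 2 − 2 = 0
  Jasper: 1 − 3 = -2
  Fairview: 0 − 4 = -4
  Elmhurst: 4 − 0 = 4
  Glendale: 3 − 1 = 2
Elmhurst has the best Copeland score.

Elmhurst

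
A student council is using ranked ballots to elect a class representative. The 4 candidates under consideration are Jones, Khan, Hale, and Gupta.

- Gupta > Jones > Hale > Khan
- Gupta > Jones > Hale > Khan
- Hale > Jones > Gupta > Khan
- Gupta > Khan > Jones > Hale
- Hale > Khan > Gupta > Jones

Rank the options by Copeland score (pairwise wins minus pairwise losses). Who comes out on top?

Pairwise results:
  Jones vs Khan: Jones wins 3–2.
  Jones vs Hale: Jones wins 3–2.
  Jones vs Gupta: Gupta wins 4–1.
  Khan vs Hale: Hale wins 4–1.
  Khan vs Gupta: Gupta wins 4–1.
  Hale vs Gupta: Gupta wins 3–2.
Copeland scores (wins − losses):
  Jones: 2 − 1 = 1
  Khan: 0 − 3 = -3
  Hale: 1 − 2 = -1
  Gupta: 3 − 0 = 3
Gupta has the best Copeland score.

Gupta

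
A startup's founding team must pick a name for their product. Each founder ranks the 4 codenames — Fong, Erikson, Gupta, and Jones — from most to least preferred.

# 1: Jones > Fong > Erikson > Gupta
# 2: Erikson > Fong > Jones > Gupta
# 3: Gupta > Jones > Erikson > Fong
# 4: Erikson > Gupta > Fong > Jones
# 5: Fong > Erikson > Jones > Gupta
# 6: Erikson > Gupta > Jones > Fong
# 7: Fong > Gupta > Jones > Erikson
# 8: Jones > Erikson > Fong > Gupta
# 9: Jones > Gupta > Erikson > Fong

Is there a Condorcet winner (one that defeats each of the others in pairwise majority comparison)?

Head-to-head results (9 voters total):
Fong vs Erikson: Erikson wins 6–3.
Fong vs Gupta: Fong wins 5–4.
Fong vs Jones: Jones wins 5–4.
Erikson vs Gupta: Erikson wins 6–3.
Erikson vs Jones: Jones wins 5–4.
Gupta vs Jones: Jones wins 5–4.
Jones beats each rival — Fong (5–4), Erikson (5–4), Gupta (5–4) — so Jones is the Condorcet winner.

Yes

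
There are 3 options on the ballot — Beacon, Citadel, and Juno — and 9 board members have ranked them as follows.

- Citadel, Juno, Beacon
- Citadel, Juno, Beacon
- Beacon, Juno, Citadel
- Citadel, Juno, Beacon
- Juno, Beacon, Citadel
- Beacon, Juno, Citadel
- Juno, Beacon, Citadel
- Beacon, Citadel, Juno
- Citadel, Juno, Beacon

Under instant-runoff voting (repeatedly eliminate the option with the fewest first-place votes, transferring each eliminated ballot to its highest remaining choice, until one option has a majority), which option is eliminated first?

Round 1: Citadel 4, Beacon 3, Juno 2. Juno has the fewest and is eliminated.
Round 2: Beacon 5, Citadel 4. Beacon has a majority.

Juno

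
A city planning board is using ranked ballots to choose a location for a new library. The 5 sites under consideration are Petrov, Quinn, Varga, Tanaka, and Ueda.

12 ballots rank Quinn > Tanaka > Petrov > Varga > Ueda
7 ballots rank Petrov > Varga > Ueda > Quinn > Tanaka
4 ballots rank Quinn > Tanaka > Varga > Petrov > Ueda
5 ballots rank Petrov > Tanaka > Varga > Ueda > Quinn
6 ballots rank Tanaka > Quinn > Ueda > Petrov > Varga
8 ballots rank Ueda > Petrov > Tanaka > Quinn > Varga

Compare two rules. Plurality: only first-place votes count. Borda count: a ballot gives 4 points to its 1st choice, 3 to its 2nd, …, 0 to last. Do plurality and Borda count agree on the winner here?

Plurality first-place counts: Petrov 12, Quinn 16, Varga 0, Tanaka 6, Ueda 8 → Quinn.
Borda totals: Petrov 106, Quinn 97, Varga 51, Tanaka 103, Ueda 63 → Petrov.
The two rules disagree: plurality picks Quinn, Borda picks Petrov.

No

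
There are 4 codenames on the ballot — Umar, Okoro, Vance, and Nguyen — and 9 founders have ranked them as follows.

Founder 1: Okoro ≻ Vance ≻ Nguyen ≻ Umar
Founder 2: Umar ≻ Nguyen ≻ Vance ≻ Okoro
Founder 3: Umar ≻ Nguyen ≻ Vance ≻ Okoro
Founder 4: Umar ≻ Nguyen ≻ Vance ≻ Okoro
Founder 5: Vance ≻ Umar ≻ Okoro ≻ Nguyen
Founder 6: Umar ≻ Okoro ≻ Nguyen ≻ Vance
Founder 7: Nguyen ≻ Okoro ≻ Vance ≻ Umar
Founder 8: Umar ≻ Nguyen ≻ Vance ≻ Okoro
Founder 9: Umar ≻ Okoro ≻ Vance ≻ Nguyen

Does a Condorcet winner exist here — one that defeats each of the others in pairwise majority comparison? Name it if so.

Umar

Head-to-head results (9 voters total):
Umar vs Okoro: Umar wins 7–2.
Umar vs Vance: Umar wins 6–3.
Umar vs Nguyen: Umar wins 7–2.
Okoro vs Vance: Vance wins 5–4.
Okoro vs Nguyen: Nguyen wins 5–4.
Vance vs Nguyen: Nguyen wins 6–3.
Umar beats each rival — Okoro (7–2), Vance (6–3), Nguyen (7–2) — so Umar is the Condorcet winner.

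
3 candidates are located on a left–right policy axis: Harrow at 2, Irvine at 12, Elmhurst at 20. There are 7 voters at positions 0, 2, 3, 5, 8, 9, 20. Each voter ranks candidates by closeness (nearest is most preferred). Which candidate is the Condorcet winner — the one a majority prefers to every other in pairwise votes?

With single-peaked preferences on a line, the Condorcet winner is the candidate closest to the median voter.
The median voter (position 5) is closest to Harrow at 2.
Check: Harrow vs Irvine — voters closer to Harrow: 4 of 7.

Harrow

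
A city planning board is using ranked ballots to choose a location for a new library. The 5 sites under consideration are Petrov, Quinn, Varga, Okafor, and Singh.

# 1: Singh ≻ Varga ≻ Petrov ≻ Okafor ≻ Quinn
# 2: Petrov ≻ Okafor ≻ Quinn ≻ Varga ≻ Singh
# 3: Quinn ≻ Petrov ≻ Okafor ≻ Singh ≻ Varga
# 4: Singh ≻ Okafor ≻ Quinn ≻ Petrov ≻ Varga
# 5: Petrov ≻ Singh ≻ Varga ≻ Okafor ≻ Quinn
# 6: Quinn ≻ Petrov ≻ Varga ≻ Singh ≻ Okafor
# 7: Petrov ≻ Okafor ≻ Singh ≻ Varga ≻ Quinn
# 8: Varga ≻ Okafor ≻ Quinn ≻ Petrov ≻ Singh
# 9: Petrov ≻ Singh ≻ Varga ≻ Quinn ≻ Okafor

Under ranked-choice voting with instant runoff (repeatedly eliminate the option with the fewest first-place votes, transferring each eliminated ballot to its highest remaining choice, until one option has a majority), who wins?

Round 1: Petrov 4, Quinn 2, Singh 2, Varga 1, Okafor 0. Okafor has the fewest and is eliminated.
Round 2: Petrov 4, Quinn 2, Singh 2, Varga 1. Varga has the fewest and is eliminated.
Round 3: Petrov 4, Quinn 3, Singh 2. Singh has the fewest and is eliminated.
Round 4: Petrov 5, Quinn 4. Petrov has a majority.

Petrov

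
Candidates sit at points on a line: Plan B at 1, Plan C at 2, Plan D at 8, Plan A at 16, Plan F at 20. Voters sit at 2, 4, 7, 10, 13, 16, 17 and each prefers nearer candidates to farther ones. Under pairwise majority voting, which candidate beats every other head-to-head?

Plan D

With single-peaked preferences on a line, the Condorcet winner is the candidate closest to the median voter.
The median voter (position 10) is closest to Plan D at 8.
Check: Plan D vs Plan F — voters closer to Plan D: 5 of 7.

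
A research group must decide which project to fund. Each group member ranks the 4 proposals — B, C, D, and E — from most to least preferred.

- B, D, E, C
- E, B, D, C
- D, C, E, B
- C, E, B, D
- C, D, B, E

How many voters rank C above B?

3

Ballots ranking C above B: 3.
Ballots ranking B above C: 2.
So 3 of 5 voters prefer C to B.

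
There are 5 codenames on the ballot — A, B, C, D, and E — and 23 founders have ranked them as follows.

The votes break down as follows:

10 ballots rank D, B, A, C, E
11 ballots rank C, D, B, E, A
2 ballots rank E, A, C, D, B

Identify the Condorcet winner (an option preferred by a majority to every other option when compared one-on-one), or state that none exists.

Head-to-head results (23 voters total):
A vs B: B wins 21–2.
A vs C: A wins 12–11.
A vs D: D wins 21–2.
A vs E: E wins 13–10.
B vs C: C wins 13–10.
B vs D: D wins 23–0.
B vs E: B wins 21–2.
C vs D: C wins 13–10.
C vs E: C wins 21–2.
D vs E: D wins 21–2.
No candidate beats all others: A beats C beats B beats A, a majority cycle.

No Condorcet winner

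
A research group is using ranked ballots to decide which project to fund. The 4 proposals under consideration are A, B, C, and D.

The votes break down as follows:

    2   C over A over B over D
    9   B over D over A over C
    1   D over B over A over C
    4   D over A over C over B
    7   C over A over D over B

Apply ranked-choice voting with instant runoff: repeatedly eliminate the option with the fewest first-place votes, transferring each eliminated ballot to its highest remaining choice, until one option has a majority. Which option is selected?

C

Round 1: B 9, C 9, D 5, A 0. A has the fewest and is eliminated.
Round 2: B 9, C 9, D 5. D has the fewest and is eliminated.
Round 3: C 13, B 10. C has a majority.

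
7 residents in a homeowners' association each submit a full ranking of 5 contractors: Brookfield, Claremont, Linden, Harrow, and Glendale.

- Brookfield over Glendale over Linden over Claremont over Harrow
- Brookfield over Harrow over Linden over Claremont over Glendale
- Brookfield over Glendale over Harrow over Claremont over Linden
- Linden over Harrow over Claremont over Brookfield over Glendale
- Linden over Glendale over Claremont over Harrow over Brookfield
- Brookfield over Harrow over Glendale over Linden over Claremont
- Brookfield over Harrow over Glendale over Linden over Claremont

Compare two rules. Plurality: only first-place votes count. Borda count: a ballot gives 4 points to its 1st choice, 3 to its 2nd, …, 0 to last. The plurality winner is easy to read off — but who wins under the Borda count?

Brookfield

Plurality first-place counts: Brookfield 5, Claremont 0, Linden 2, Harrow 0, Glendale 0 → Brookfield.
Borda totals: Brookfield 21, Claremont 7, Linden 14, Harrow 15, Glendale 13 → Brookfield.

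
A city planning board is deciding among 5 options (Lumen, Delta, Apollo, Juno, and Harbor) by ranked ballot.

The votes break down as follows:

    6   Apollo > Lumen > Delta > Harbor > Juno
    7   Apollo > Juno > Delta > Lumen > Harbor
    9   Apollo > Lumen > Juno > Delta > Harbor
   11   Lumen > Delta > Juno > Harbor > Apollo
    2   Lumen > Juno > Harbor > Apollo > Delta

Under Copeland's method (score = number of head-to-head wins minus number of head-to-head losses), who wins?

Apollo

Pairwise results:
  Lumen vs Delta: Lumen wins 28–7.
  Lumen vs Apollo: Apollo wins 22–13.
  Lumen vs Juno: Lumen wins 28–7.
  Lumen vs Harbor: Lumen wins 35–0.
  Delta vs Apollo: Apollo wins 24–11.
  Delta vs Juno: Juno wins 18–17.
  Delta vs Harbor: Delta wins 33–2.
  Apollo vs Juno: Apollo wins 22–13.
  Apollo vs Harbor: Apollo wins 22–13.
  Juno vs Harbor: Juno wins 29–6.
Copeland scores (wins − losses):
  Lumen: 3 − 1 = 2
  Delta: 1 − 3 = -2
  Apollo: 4 − 0 = 4
  Juno: 2 − 2 = 0
  Harbor: 0 − 4 = -4
Apollo has the best Copeland score.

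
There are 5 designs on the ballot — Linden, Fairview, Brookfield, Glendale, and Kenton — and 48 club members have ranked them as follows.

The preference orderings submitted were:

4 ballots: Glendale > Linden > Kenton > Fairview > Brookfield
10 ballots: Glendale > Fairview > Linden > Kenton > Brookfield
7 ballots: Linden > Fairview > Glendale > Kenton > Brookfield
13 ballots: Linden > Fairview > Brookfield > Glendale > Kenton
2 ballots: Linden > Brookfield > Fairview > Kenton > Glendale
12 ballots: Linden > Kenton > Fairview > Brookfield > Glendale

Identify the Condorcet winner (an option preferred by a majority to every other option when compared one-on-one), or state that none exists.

Head-to-head results (48 voters total):
Linden vs Fairview: Linden wins 38–10.
Linden vs Brookfield: Linden wins 48–0.
Linden vs Glendale: Linden wins 34–14.
Linden vs Kenton: Linden wins 48–0.
Fairview vs Brookfield: Fairview wins 46–2.
Fairview vs Glendale: Fairview wins 34–14.
Fairview vs Kenton: Fairview wins 32–16.
Brookfield vs Glendale: Brookfield wins 27–21.
Brookfield vs Kenton: Kenton wins 33–15.
Glendale vs Kenton: Glendale wins 34–14.
Linden beats each rival — Fairview (38–10), Brookfield (48–0), Glendale (34–14), Kenton (48–0) — so Linden is the Condorcet winner.

Linden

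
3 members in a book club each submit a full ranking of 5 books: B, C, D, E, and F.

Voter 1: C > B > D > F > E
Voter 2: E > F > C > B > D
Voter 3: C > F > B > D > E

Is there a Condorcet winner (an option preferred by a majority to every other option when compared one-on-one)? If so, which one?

Head-to-head results (3 voters total):
B vs C: C wins 3–0.
B vs D: B wins 3–0.
B vs E: B wins 2–1.
B vs F: F wins 2–1.
C vs D: C wins 3–0.
C vs E: C wins 2–1.
C vs F: C wins 2–1.
D vs E: D wins 2–1.
D vs F: F wins 2–1.
E vs F: F wins 2–1.
C beats each rival — B (3–0), D (3–0), E (2–1), F (2–1) — so C is the Condorcet winner.

C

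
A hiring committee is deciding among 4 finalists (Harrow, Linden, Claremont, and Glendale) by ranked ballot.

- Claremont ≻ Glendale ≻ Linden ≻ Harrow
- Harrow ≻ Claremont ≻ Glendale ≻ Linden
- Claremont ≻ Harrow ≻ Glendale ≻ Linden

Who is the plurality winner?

First-place vote totals:
  Harrow: 1
  Linden: 0
  Claremont: 2
  Glendale: 0
Claremont has the most first-place votes.

Claremont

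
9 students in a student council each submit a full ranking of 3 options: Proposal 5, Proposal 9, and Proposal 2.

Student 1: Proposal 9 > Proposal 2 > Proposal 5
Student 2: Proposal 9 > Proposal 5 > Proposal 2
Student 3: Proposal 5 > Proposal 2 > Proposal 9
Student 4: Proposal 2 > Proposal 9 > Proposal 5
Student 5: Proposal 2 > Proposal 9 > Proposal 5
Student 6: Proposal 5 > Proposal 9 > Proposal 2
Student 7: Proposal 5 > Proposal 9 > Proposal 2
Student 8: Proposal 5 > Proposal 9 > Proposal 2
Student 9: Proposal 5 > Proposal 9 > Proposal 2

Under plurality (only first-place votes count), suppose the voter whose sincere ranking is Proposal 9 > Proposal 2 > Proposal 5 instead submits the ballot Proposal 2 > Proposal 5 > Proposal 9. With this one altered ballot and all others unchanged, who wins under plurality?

Proposal 5

First-place totals with the altered ballot: Proposal 5 5, Proposal 9 1, Proposal 2 3.
The winner is unchanged: still Proposal 5.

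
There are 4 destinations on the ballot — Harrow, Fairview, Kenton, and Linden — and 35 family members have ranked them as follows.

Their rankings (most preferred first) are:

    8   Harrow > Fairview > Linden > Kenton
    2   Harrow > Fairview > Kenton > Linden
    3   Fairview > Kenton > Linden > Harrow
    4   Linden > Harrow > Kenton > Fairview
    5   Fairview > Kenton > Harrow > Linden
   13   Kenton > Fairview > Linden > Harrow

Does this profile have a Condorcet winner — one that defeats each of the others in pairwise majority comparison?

Yes

Head-to-head results (35 voters total):
Harrow vs Fairview: Fairview wins 21–14.
Harrow vs Kenton: Kenton wins 21–14.
Harrow vs Linden: Linden wins 20–15.
Fairview vs Kenton: Fairview wins 18–17.
Fairview vs Linden: Fairview wins 31–4.
Kenton vs Linden: Kenton wins 23–12.
Fairview beats each rival — Harrow (21–14), Kenton (18–17), Linden (31–4) — so Fairview is the Condorcet winner.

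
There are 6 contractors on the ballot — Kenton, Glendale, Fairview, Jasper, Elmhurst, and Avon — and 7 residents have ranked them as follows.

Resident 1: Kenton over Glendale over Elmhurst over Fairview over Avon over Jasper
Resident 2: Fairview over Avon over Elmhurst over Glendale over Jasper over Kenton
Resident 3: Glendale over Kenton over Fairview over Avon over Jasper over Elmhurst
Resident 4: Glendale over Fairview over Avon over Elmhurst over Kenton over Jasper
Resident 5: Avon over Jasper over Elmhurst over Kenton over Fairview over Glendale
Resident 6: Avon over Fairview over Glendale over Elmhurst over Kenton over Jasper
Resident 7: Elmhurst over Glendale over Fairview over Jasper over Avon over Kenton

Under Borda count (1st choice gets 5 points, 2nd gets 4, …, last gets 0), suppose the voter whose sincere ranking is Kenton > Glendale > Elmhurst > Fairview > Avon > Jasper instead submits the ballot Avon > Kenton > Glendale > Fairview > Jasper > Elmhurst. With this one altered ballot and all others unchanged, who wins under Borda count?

Avon

Borda totals with the altered ballot: Kenton 12, Glendale 22, Fairview 22, Jasper 9, Elmhurst 15, Avon 25.
The switch changes the winner from Glendale to Avon.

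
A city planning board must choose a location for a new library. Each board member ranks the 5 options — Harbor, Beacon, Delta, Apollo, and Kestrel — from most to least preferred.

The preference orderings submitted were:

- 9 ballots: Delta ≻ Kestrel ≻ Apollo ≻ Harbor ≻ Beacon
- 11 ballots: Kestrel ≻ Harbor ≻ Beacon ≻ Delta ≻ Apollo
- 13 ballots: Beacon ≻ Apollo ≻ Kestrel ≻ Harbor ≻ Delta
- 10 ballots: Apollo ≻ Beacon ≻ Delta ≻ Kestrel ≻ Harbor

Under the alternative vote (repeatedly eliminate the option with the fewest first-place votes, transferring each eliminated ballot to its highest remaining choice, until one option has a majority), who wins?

Round 1: Beacon 13, Kestrel 11, Apollo 10, Delta 9, Harbor 0. Harbor has the fewest and is eliminated.
Round 2: Beacon 13, Kestrel 11, Apollo 10, Delta 9. Delta has the fewest and is eliminated.
Round 3: Kestrel 20, Beacon 13, Apollo 10. Apollo has the fewest and is eliminated.
Round 4: Beacon 23, Kestrel 20. Beacon has a majority.

Beacon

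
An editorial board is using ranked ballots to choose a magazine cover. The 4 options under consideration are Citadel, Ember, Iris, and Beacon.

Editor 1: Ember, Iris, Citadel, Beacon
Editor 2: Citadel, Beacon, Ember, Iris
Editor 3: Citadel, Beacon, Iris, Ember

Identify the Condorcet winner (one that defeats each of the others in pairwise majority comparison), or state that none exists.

Citadel

Head-to-head results (3 voters total):
Citadel vs Ember: Citadel wins 2–1.
Citadel vs Iris: Citadel wins 2–1.
Citadel vs Beacon: Citadel wins 3–0.
Ember vs Iris: Ember wins 2–1.
Ember vs Beacon: Beacon wins 2–1.
Iris vs Beacon: Beacon wins 2–1.
Citadel beats each rival — Ember (2–1), Iris (2–1), Beacon (3–0) — so Citadel is the Condorcet winner.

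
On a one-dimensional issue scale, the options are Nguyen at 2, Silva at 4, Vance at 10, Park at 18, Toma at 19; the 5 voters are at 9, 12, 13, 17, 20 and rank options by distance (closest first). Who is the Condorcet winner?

Vance

With single-peaked preferences on a line, the Condorcet winner is the candidate closest to the median voter.
The median voter (position 13) is closest to Vance at 10.
Check: Vance vs Park — voters closer to Vance: 3 of 5.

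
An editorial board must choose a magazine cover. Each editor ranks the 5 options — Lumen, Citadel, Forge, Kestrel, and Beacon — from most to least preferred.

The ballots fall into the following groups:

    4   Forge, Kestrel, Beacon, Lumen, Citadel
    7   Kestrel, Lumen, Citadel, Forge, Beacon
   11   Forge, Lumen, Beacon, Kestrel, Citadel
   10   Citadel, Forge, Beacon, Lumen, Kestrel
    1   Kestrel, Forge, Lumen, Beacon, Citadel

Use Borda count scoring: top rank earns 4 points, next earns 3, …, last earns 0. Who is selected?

Forge

Borda scores:
  Lumen: 4·1 + 7·3 + 11·3 + 10·1 + 2 = 70
  Citadel: 4·0 + 7·2 + 11·0 + 10·4 + 0 = 54
  Forge: 4·4 + 7·1 + 11·4 + 10·3 + 3 = 100
  Kestrel: 4·3 + 7·4 + 11·1 + 10·0 + 4 = 55
  Beacon: 4·2 + 7·0 + 11·2 + 10·2 + 1 = 51
Forge has the highest total.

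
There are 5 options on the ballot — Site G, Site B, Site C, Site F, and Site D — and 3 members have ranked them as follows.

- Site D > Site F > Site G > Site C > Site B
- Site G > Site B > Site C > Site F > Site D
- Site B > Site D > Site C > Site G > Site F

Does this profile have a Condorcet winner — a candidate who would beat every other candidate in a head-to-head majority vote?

Head-to-head results (3 voters total):
Site G vs Site B: Site G wins 2–1.
Site G vs Site C: Site G wins 2–1.
Site G vs Site F: Site G wins 2–1.
Site G vs Site D: Site D wins 2–1.
Site B vs Site C: Site B wins 2–1.
Site B vs Site F: Site B wins 2–1.
Site B vs Site D: Site B wins 2–1.
Site C vs Site F: Site C wins 2–1.
Site C vs Site D: Site D wins 2–1.
Site F vs Site D: Site D wins 2–1.
No candidate beats all others: Site G beats Site B beats Site D beats Site G, a majority cycle.

No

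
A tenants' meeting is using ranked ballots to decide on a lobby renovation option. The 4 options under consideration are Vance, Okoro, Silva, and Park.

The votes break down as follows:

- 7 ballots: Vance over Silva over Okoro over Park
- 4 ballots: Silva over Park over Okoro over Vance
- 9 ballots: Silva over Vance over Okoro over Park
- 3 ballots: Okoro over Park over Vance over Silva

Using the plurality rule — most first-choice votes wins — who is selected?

First-place vote totals:
  Vance: 7
  Okoro: 3
  Silva: 13
  Park: 0
Silva has the most first-place votes.

Silva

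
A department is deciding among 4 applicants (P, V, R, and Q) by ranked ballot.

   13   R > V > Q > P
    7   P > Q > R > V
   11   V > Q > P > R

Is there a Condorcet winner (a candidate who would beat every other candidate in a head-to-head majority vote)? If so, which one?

Head-to-head results (31 voters total):
P vs V: V wins 24–7.
P vs R: P wins 18–13.
P vs Q: Q wins 24–7.
V vs R: R wins 20–11.
V vs Q: V wins 24–7.
R vs Q: Q wins 18–13.
No candidate beats all others: P beats R beats V beats P, a majority cycle.

No Condorcet winner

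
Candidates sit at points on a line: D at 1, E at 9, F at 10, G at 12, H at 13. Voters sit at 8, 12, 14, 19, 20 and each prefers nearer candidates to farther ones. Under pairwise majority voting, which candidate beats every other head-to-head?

H

With single-peaked preferences on a line, the Condorcet winner is the candidate closest to the median voter.
The median voter (position 14) is closest to H at 13.
Check: H vs E — voters closer to H: 4 of 5.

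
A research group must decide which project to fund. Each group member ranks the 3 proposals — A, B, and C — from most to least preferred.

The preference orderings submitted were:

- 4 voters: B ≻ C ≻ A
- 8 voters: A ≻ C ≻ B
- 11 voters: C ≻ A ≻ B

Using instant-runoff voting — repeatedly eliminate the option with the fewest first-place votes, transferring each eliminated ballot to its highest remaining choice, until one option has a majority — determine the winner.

C

Round 1: C 11, A 8, B 4. B has the fewest and is eliminated.
Round 2: C 15, A 8. C has a majority.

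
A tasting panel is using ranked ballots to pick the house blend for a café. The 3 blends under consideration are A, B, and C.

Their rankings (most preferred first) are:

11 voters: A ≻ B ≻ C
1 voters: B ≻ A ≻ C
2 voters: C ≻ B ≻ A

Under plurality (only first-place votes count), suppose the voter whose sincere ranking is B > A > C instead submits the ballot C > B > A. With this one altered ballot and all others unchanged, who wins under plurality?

A

First-place totals with the altered ballot: A 11, B 0, C 3.
The winner is unchanged: still A.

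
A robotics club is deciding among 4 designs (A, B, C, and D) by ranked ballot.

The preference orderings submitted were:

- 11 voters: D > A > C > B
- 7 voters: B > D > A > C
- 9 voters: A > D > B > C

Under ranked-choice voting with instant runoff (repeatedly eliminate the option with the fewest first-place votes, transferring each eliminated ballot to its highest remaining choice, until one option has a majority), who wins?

D

Round 1: D 11, A 9, B 7, C 0. C has the fewest and is eliminated.
Round 2: D 11, A 9, B 7. B has the fewest and is eliminated.
Round 3: D 18, A 9. D has a majority.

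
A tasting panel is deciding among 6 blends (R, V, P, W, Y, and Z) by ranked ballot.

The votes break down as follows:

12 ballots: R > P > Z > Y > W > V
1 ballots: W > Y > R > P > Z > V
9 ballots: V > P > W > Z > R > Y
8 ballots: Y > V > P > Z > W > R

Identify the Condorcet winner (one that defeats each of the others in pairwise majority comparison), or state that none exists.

Head-to-head results (30 voters total):
R vs V: V wins 17–13.
R vs P: P wins 17–13.
R vs W: W wins 18–12.
R vs Y: R wins 21–9.
R vs Z: Z wins 17–13.
V vs P: V wins 17–13.
V vs W: V wins 17–13.
V vs Y: Y wins 21–9.
V vs Z: V wins 17–13.
P vs W: P wins 29–1.
P vs Y: P wins 21–9.
P vs Z: P wins 30–0.
W vs Y: Y wins 20–10.
W vs Z: Z wins 20–10.
Y vs Z: Z wins 21–9.
No candidate beats all others: R beats Y beats V beats R, a majority cycle.

There is no Condorcet winner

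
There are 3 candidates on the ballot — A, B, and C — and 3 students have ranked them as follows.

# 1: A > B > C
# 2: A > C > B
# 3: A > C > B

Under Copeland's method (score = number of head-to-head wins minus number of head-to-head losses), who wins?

Pairwise results:
  A vs B: A wins 3–0.
  A vs C: A wins 3–0.
  B vs C: C wins 2–1.
Copeland scores (wins − losses):
  A: 2 − 0 = 2
  B: 0 − 2 = -2
  C: 1 − 1 = 0
A has the best Copeland score.

A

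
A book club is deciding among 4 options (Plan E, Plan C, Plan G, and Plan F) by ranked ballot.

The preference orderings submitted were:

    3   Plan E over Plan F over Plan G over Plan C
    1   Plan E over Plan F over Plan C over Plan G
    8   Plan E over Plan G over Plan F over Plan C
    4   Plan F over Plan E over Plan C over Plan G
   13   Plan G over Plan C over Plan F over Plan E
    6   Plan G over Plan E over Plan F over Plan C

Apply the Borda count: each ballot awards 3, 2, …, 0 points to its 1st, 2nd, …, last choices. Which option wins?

Borda scores:
  Plan E: 3·3 + 3 + 8·3 + 4·2 + 13·0 + 6·2 = 56
  Plan C: 3·0 + 1 + 8·0 + 4·1 + 13·2 + 6·0 = 31
  Plan G: 3·1 + 0 + 8·2 + 4·0 + 13·3 + 6·3 = 76
  Plan F: 3·2 + 2 + 8·1 + 4·3 + 13·1 + 6·1 = 47
Plan G has the highest total.

Plan G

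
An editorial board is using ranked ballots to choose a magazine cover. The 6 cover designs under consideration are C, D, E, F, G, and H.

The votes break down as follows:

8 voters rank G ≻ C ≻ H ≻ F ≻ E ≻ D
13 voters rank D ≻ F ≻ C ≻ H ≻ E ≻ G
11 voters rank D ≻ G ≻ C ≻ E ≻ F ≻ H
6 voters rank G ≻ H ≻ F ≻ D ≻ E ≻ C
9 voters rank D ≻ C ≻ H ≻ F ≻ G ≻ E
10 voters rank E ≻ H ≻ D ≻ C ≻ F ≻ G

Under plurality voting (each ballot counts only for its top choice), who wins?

First-place vote totals:
  C: 0
  D: 33
  E: 10
  F: 0
  G: 14
  H: 0
D has the most first-place votes.

D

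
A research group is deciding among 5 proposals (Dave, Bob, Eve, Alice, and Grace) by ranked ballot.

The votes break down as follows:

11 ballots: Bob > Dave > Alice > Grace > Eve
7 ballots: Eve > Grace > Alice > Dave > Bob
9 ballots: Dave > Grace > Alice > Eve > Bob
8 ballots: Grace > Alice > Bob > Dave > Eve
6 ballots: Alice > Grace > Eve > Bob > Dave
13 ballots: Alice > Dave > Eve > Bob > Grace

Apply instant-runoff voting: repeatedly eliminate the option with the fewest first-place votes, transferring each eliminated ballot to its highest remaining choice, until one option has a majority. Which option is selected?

Alice

Round 1: Alice 19, Bob 11, Dave 9, Grace 8, Eve 7. Eve has the fewest and is eliminated.
Round 2: Alice 19, Grace 15, Bob 11, Dave 9. Dave has the fewest and is eliminated.
Round 3: Grace 24, Alice 19, Bob 11. Bob has the fewest and is eliminated.
Round 4: Alice 30, Grace 24. Alice has a majority.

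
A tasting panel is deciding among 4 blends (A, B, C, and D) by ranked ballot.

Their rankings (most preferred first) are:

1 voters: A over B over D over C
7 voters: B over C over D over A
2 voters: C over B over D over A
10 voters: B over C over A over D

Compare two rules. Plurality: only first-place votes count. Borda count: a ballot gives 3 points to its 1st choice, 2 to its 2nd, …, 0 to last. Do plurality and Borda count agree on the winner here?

Yes

Plurality first-place counts: A 1, B 17, C 2, D 0 → B.
Borda totals: A 13, B 57, C 40, D 10 → B.
The two rules agree on B.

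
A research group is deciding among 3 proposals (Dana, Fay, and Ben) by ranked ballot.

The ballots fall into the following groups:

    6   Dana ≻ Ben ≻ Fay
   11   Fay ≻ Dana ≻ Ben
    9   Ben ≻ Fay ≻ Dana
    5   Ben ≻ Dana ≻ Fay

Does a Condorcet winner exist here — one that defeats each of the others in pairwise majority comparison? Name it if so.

No Condorcet winner

Head-to-head results (31 voters total):
Dana vs Fay: Fay wins 20–11.
Dana vs Ben: Dana wins 17–14.
Fay vs Ben: Ben wins 20–11.
No candidate beats all others: Dana beats Ben beats Fay beats Dana, a majority cycle.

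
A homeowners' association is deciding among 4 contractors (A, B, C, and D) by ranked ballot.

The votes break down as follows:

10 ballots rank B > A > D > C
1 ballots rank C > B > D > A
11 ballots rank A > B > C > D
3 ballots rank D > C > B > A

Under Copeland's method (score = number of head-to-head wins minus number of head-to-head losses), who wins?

B

Pairwise results:
  A vs B: B wins 14–11.
  A vs C: A wins 21–4.
  A vs D: A wins 21–4.
  B vs C: B wins 21–4.
  B vs D: B wins 22–3.
  C vs D: D wins 13–12.
Copeland scores (wins − losses):
  A: 2 − 1 = 1
  B: 3 − 0 = 3
  C: 0 − 3 = -3
  D: 1 − 2 = -1
B has the best Copeland score.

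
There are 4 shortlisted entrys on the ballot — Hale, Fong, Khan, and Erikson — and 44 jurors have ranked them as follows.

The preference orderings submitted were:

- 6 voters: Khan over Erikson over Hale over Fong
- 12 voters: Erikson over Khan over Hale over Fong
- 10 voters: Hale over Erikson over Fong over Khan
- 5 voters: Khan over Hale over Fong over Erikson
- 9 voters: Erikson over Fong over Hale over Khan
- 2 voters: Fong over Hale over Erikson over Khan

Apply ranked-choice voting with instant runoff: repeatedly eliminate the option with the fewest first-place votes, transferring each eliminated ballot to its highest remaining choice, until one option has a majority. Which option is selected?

Round 1: Erikson 21, Khan 11, Hale 10, Fong 2. Fong has the fewest and is eliminated.
Round 2: Erikson 21, Hale 12, Khan 11. Khan has the fewest and is eliminated.
Round 3: Erikson 27, Hale 17. Erikson has a majority.

Erikson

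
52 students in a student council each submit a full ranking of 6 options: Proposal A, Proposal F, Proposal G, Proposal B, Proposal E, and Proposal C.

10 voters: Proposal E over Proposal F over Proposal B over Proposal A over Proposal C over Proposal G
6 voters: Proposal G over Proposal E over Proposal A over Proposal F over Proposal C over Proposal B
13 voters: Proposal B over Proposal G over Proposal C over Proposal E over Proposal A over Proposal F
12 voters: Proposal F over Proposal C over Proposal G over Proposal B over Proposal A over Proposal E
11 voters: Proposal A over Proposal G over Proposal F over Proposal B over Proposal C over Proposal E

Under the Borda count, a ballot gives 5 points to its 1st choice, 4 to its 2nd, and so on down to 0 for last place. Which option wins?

Borda scores:
  Proposal A: 10·2 + 6·3 + 13·1 + 12·1 + 11·5 = 118
  Proposal F: 10·4 + 6·2 + 13·0 + 12·5 + 11·3 = 145
  Proposal G: 10·0 + 6·5 + 13·4 + 12·3 + 11·4 = 162
  Proposal B: 10·3 + 6·0 + 13·5 + 12·2 + 11·2 = 141
  Proposal E: 10·5 + 6·4 + 13·2 + 12·0 + 11·0 = 100
  Proposal C: 10·1 + 6·1 + 13·3 + 12·4 + 11·1 = 114
Proposal G has the highest total.

Proposal G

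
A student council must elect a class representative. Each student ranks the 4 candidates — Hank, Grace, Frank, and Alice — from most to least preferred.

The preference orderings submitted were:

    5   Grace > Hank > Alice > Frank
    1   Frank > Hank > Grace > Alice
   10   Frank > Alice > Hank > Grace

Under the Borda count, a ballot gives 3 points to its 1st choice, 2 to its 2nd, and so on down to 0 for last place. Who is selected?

Frank

Borda scores:
  Hank: 5·2 + 2 + 10·1 = 22
  Grace: 5·3 + 1 + 10·0 = 16
  Frank: 5·0 + 3 + 10·3 = 33
  Alice: 5·1 + 0 + 10·2 = 25
Frank has the highest total.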